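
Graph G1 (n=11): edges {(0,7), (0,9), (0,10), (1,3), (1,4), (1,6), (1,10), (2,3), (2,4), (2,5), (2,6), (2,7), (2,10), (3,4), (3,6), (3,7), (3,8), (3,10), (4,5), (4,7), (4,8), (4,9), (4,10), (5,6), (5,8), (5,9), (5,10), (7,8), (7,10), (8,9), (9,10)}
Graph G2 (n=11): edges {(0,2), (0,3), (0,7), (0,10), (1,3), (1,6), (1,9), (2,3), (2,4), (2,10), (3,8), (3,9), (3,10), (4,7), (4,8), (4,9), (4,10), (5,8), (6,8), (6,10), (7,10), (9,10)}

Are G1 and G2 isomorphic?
No, not isomorphic

The graphs are NOT isomorphic.

Degrees in G1: deg(0)=3, deg(1)=4, deg(2)=6, deg(3)=7, deg(4)=8, deg(5)=6, deg(6)=4, deg(7)=6, deg(8)=5, deg(9)=5, deg(10)=8.
Sorted degree sequence of G1: [8, 8, 7, 6, 6, 6, 5, 5, 4, 4, 3].
Degrees in G2: deg(0)=4, deg(1)=3, deg(2)=4, deg(3)=6, deg(4)=5, deg(5)=1, deg(6)=3, deg(7)=3, deg(8)=4, deg(9)=4, deg(10)=7.
Sorted degree sequence of G2: [7, 6, 5, 4, 4, 4, 4, 3, 3, 3, 1].
The (sorted) degree sequence is an isomorphism invariant, so since G1 and G2 have different degree sequences they cannot be isomorphic.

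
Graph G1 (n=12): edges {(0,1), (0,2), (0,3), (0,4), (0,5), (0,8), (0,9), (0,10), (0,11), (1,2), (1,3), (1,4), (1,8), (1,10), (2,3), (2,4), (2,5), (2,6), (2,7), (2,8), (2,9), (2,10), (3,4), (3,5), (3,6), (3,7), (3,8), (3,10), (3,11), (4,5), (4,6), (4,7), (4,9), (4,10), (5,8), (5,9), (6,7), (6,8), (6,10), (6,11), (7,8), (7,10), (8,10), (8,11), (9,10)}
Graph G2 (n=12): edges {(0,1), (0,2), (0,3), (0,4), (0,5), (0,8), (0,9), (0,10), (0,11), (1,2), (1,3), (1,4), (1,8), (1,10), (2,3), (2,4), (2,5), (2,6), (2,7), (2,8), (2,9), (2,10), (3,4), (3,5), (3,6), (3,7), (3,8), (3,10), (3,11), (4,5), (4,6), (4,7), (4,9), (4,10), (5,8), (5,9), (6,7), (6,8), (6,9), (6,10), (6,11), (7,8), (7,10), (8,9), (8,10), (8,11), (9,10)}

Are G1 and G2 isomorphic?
No, not isomorphic

The graphs are NOT isomorphic.

Counting edges: G1 has 45 edge(s); G2 has 47 edge(s).
Edge count is an isomorphism invariant (a bijection on vertices induces a bijection on edges), so differing edge counts rule out isomorphism.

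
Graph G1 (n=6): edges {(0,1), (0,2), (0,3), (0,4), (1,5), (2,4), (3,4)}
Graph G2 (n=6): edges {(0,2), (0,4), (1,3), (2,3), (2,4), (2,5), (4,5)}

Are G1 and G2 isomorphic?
Yes, isomorphic

The graphs are isomorphic.
One valid mapping φ: V(G1) → V(G2): 0→2, 1→3, 2→5, 3→0, 4→4, 5→1

Verify φ preserves adjacency — for each edge of G1, its image is an edge of G2:
  (0,1) → (φ(0),φ(1)) = (2,3) ∈ E(G2) ✓
  (0,2) → (φ(0),φ(2)) = (2,5) ∈ E(G2) ✓
  (0,3) → (φ(0),φ(3)) = (0,2) ∈ E(G2) ✓
  (0,4) → (φ(0),φ(4)) = (2,4) ∈ E(G2) ✓
  (1,5) → (φ(1),φ(5)) = (1,3) ∈ E(G2) ✓
  (2,4) → (φ(2),φ(4)) = (4,5) ∈ E(G2) ✓
  (3,4) → (φ(3),φ(4)) = (0,4) ∈ E(G2) ✓
All 7 edges of G1 map to edges of G2, and |E(G1)| = |E(G2)| = 7, so φ is a bijection on edges as well as vertices. Hence G1 ≅ G2.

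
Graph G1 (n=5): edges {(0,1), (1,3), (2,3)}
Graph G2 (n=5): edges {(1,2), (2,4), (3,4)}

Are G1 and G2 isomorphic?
Yes, isomorphic

The graphs are isomorphic.
One valid mapping φ: V(G1) → V(G2): 0→1, 1→2, 2→3, 3→4, 4→0

Verify φ preserves adjacency — for each edge of G1, its image is an edge of G2:
  (0,1) → (φ(0),φ(1)) = (1,2) ∈ E(G2) ✓
  (1,3) → (φ(1),φ(3)) = (2,4) ∈ E(G2) ✓
  (2,3) → (φ(2),φ(3)) = (3,4) ∈ E(G2) ✓
All 3 edges of G1 map to edges of G2, and |E(G1)| = |E(G2)| = 3, so φ is a bijection on edges as well as vertices. Hence G1 ≅ G2.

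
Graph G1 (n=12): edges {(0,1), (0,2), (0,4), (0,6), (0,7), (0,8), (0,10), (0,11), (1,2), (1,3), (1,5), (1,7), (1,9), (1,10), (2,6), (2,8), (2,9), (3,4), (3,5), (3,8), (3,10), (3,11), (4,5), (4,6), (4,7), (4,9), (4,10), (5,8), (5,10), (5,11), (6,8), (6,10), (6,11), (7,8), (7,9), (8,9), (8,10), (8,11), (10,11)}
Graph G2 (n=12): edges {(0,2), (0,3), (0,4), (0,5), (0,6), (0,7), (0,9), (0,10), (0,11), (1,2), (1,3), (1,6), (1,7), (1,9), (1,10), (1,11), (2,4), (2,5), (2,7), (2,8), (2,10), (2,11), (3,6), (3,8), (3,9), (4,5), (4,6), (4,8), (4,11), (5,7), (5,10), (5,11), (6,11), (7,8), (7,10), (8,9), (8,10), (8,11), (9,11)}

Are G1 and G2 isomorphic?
Yes, isomorphic

The graphs are isomorphic.
One valid mapping φ: V(G1) → V(G2): 0→11, 1→1, 2→6, 3→7, 4→8, 5→10, 6→4, 7→9, 8→0, 9→3, 10→2, 11→5

Verify φ preserves adjacency — for each edge of G1, its image is an edge of G2:
  (0,1) → (φ(0),φ(1)) = (1,11) ∈ E(G2) ✓
  (0,2) → (φ(0),φ(2)) = (6,11) ∈ E(G2) ✓
  (0,4) → (φ(0),φ(4)) = (8,11) ∈ E(G2) ✓
  (0,6) → (φ(0),φ(6)) = (4,11) ∈ E(G2) ✓
  (0,7) → (φ(0),φ(7)) = (9,11) ∈ E(G2) ✓
  (0,8) → (φ(0),φ(8)) = (0,11) ∈ E(G2) ✓
  (0,10) → (φ(0),φ(10)) = (2,11) ∈ E(G2) ✓
  (0,11) → (φ(0),φ(11)) = (5,11) ∈ E(G2) ✓
  (1,2) → (φ(1),φ(2)) = (1,6) ∈ E(G2) ✓
  (1,3) → (φ(1),φ(3)) = (1,7) ∈ E(G2) ✓
  (1,5) → (φ(1),φ(5)) = (1,10) ∈ E(G2) ✓
  (1,7) → (φ(1),φ(7)) = (1,9) ∈ E(G2) ✓
  (1,9) → (φ(1),φ(9)) = (1,3) ∈ E(G2) ✓
  (1,10) → (φ(1),φ(10)) = (1,2) ∈ E(G2) ✓
  (2,6) → (φ(2),φ(6)) = (4,6) ∈ E(G2) ✓
  (2,8) → (φ(2),φ(8)) = (0,6) ∈ E(G2) ✓
  (2,9) → (φ(2),φ(9)) = (3,6) ∈ E(G2) ✓
  (3,4) → (φ(3),φ(4)) = (7,8) ∈ E(G2) ✓
  (3,5) → (φ(3),φ(5)) = (7,10) ∈ E(G2) ✓
  (3,8) → (φ(3),φ(8)) = (0,7) ∈ E(G2) ✓
  (3,10) → (φ(3),φ(10)) = (2,7) ∈ E(G2) ✓
  (3,11) → (φ(3),φ(11)) = (5,7) ∈ E(G2) ✓
  (4,5) → (φ(4),φ(5)) = (8,10) ∈ E(G2) ✓
  (4,6) → (φ(4),φ(6)) = (4,8) ∈ E(G2) ✓
  (4,7) → (φ(4),φ(7)) = (8,9) ∈ E(G2) ✓
  (4,9) → (φ(4),φ(9)) = (3,8) ∈ E(G2) ✓
  (4,10) → (φ(4),φ(10)) = (2,8) ∈ E(G2) ✓
  (5,8) → (φ(5),φ(8)) = (0,10) ∈ E(G2) ✓
  (5,10) → (φ(5),φ(10)) = (2,10) ∈ E(G2) ✓
  (5,11) → (φ(5),φ(11)) = (5,10) ∈ E(G2) ✓
  (6,8) → (φ(6),φ(8)) = (0,4) ∈ E(G2) ✓
  (6,10) → (φ(6),φ(10)) = (2,4) ∈ E(G2) ✓
  (6,11) → (φ(6),φ(11)) = (4,5) ∈ E(G2) ✓
  (7,8) → (φ(7),φ(8)) = (0,9) ∈ E(G2) ✓
  (7,9) → (φ(7),φ(9)) = (3,9) ∈ E(G2) ✓
  (8,9) → (φ(8),φ(9)) = (0,3) ∈ E(G2) ✓
  (8,10) → (φ(8),φ(10)) = (0,2) ∈ E(G2) ✓
  (8,11) → (φ(8),φ(11)) = (0,5) ∈ E(G2) ✓
  (10,11) → (φ(10),φ(11)) = (2,5) ∈ E(G2) ✓
All 39 edges of G1 map to edges of G2, and |E(G1)| = |E(G2)| = 39, so φ is a bijection on edges as well as vertices. Hence G1 ≅ G2.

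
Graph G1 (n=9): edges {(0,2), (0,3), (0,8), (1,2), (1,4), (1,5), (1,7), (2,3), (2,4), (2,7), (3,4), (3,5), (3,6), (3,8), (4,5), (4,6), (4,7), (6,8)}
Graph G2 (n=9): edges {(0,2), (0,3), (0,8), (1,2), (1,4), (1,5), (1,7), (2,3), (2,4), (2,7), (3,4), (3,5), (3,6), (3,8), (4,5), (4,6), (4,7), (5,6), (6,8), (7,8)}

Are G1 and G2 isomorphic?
No, not isomorphic

The graphs are NOT isomorphic.

Counting edges: G1 has 18 edge(s); G2 has 20 edge(s).
Edge count is an isomorphism invariant (a bijection on vertices induces a bijection on edges), so differing edge counts rule out isomorphism.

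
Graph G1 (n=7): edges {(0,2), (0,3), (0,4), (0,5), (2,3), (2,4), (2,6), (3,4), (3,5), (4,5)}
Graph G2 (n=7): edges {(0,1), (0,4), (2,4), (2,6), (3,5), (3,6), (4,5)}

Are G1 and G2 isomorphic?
No, not isomorphic

The graphs are NOT isomorphic.

Degrees in G1: deg(0)=4, deg(1)=0, deg(2)=4, deg(3)=4, deg(4)=4, deg(5)=3, deg(6)=1.
Sorted degree sequence of G1: [4, 4, 4, 4, 3, 1, 0].
Degrees in G2: deg(0)=2, deg(1)=1, deg(2)=2, deg(3)=2, deg(4)=3, deg(5)=2, deg(6)=2.
Sorted degree sequence of G2: [3, 2, 2, 2, 2, 2, 1].
The (sorted) degree sequence is an isomorphism invariant, so since G1 and G2 have different degree sequences they cannot be isomorphic.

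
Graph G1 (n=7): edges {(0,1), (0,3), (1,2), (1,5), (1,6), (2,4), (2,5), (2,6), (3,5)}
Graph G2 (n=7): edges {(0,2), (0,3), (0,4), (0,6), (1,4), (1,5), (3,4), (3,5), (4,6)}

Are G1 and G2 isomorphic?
Yes, isomorphic

The graphs are isomorphic.
One valid mapping φ: V(G1) → V(G2): 0→1, 1→4, 2→0, 3→5, 4→2, 5→3, 6→6

Verify φ preserves adjacency — for each edge of G1, its image is an edge of G2:
  (0,1) → (φ(0),φ(1)) = (1,4) ∈ E(G2) ✓
  (0,3) → (φ(0),φ(3)) = (1,5) ∈ E(G2) ✓
  (1,2) → (φ(1),φ(2)) = (0,4) ∈ E(G2) ✓
  (1,5) → (φ(1),φ(5)) = (3,4) ∈ E(G2) ✓
  (1,6) → (φ(1),φ(6)) = (4,6) ∈ E(G2) ✓
  (2,4) → (φ(2),φ(4)) = (0,2) ∈ E(G2) ✓
  (2,5) → (φ(2),φ(5)) = (0,3) ∈ E(G2) ✓
  (2,6) → (φ(2),φ(6)) = (0,6) ∈ E(G2) ✓
  (3,5) → (φ(3),φ(5)) = (3,5) ∈ E(G2) ✓
All 9 edges of G1 map to edges of G2, and |E(G1)| = |E(G2)| = 9, so φ is a bijection on edges as well as vertices. Hence G1 ≅ G2.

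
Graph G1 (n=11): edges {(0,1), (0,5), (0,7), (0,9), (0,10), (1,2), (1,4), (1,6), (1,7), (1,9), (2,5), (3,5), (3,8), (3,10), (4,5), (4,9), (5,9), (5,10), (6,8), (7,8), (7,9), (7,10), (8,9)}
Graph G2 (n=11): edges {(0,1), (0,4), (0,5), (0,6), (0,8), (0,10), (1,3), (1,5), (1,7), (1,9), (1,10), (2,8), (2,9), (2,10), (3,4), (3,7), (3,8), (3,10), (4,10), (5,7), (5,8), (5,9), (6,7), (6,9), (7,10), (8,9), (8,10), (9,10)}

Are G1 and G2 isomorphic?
No, not isomorphic

The graphs are NOT isomorphic.

Degrees in G1: deg(0)=5, deg(1)=6, deg(2)=2, deg(3)=3, deg(4)=3, deg(5)=6, deg(6)=2, deg(7)=5, deg(8)=4, deg(9)=6, deg(10)=4.
Sorted degree sequence of G1: [6, 6, 6, 5, 5, 4, 4, 3, 3, 2, 2].
Degrees in G2: deg(0)=6, deg(1)=6, deg(2)=3, deg(3)=5, deg(4)=3, deg(5)=5, deg(6)=3, deg(7)=5, deg(8)=6, deg(9)=6, deg(10)=8.
Sorted degree sequence of G2: [8, 6, 6, 6, 6, 5, 5, 5, 3, 3, 3].
The (sorted) degree sequence is an isomorphism invariant, so since G1 and G2 have different degree sequences they cannot be isomorphic.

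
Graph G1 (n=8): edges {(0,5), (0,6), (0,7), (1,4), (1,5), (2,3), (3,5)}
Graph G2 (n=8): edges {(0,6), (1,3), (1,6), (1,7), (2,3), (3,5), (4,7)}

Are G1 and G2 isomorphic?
Yes, isomorphic

The graphs are isomorphic.
One valid mapping φ: V(G1) → V(G2): 0→3, 1→6, 2→4, 3→7, 4→0, 5→1, 6→2, 7→5

Verify φ preserves adjacency — for each edge of G1, its image is an edge of G2:
  (0,5) → (φ(0),φ(5)) = (1,3) ∈ E(G2) ✓
  (0,6) → (φ(0),φ(6)) = (2,3) ∈ E(G2) ✓
  (0,7) → (φ(0),φ(7)) = (3,5) ∈ E(G2) ✓
  (1,4) → (φ(1),φ(4)) = (0,6) ∈ E(G2) ✓
  (1,5) → (φ(1),φ(5)) = (1,6) ∈ E(G2) ✓
  (2,3) → (φ(2),φ(3)) = (4,7) ∈ E(G2) ✓
  (3,5) → (φ(3),φ(5)) = (1,7) ∈ E(G2) ✓
All 7 edges of G1 map to edges of G2, and |E(G1)| = |E(G2)| = 7, so φ is a bijection on edges as well as vertices. Hence G1 ≅ G2.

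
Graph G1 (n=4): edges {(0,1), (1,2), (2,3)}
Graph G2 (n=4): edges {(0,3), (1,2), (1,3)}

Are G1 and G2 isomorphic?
Yes, isomorphic

The graphs are isomorphic.
One valid mapping φ: V(G1) → V(G2): 0→2, 1→1, 2→3, 3→0

Verify φ preserves adjacency — for each edge of G1, its image is an edge of G2:
  (0,1) → (φ(0),φ(1)) = (1,2) ∈ E(G2) ✓
  (1,2) → (φ(1),φ(2)) = (1,3) ∈ E(G2) ✓
  (2,3) → (φ(2),φ(3)) = (0,3) ∈ E(G2) ✓
All 3 edges of G1 map to edges of G2, and |E(G1)| = |E(G2)| = 3, so φ is a bijection on edges as well as vertices. Hence G1 ≅ G2.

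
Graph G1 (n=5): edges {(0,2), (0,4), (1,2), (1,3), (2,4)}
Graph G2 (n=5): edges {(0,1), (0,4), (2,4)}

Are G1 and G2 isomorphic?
No, not isomorphic

The graphs are NOT isomorphic.

Degrees in G1: deg(0)=2, deg(1)=2, deg(2)=3, deg(3)=1, deg(4)=2.
Sorted degree sequence of G1: [3, 2, 2, 2, 1].
Degrees in G2: deg(0)=2, deg(1)=1, deg(2)=1, deg(3)=0, deg(4)=2.
Sorted degree sequence of G2: [2, 2, 1, 1, 0].
The (sorted) degree sequence is an isomorphism invariant, so since G1 and G2 have different degree sequences they cannot be isomorphic.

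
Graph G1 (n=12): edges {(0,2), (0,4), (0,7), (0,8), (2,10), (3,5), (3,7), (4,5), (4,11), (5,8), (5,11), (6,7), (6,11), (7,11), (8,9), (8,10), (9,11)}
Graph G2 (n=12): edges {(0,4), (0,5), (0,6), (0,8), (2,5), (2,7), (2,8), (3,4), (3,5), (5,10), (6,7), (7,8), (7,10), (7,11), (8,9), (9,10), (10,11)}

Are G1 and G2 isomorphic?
Yes, isomorphic

The graphs are isomorphic.
One valid mapping φ: V(G1) → V(G2): 0→5, 1→1, 2→3, 3→9, 4→2, 5→8, 6→11, 7→10, 8→0, 9→6, 10→4, 11→7

Verify φ preserves adjacency — for each edge of G1, its image is an edge of G2:
  (0,2) → (φ(0),φ(2)) = (3,5) ∈ E(G2) ✓
  (0,4) → (φ(0),φ(4)) = (2,5) ∈ E(G2) ✓
  (0,7) → (φ(0),φ(7)) = (5,10) ∈ E(G2) ✓
  (0,8) → (φ(0),φ(8)) = (0,5) ∈ E(G2) ✓
  (2,10) → (φ(2),φ(10)) = (3,4) ∈ E(G2) ✓
  (3,5) → (φ(3),φ(5)) = (8,9) ∈ E(G2) ✓
  (3,7) → (φ(3),φ(7)) = (9,10) ∈ E(G2) ✓
  (4,5) → (φ(4),φ(5)) = (2,8) ∈ E(G2) ✓
  (4,11) → (φ(4),φ(11)) = (2,7) ∈ E(G2) ✓
  (5,8) → (φ(5),φ(8)) = (0,8) ∈ E(G2) ✓
  (5,11) → (φ(5),φ(11)) = (7,8) ∈ E(G2) ✓
  (6,7) → (φ(6),φ(7)) = (10,11) ∈ E(G2) ✓
  (6,11) → (φ(6),φ(11)) = (7,11) ∈ E(G2) ✓
  (7,11) → (φ(7),φ(11)) = (7,10) ∈ E(G2) ✓
  (8,9) → (φ(8),φ(9)) = (0,6) ∈ E(G2) ✓
  (8,10) → (φ(8),φ(10)) = (0,4) ∈ E(G2) ✓
  (9,11) → (φ(9),φ(11)) = (6,7) ∈ E(G2) ✓
All 17 edges of G1 map to edges of G2, and |E(G1)| = |E(G2)| = 17, so φ is a bijection on edges as well as vertices. Hence G1 ≅ G2.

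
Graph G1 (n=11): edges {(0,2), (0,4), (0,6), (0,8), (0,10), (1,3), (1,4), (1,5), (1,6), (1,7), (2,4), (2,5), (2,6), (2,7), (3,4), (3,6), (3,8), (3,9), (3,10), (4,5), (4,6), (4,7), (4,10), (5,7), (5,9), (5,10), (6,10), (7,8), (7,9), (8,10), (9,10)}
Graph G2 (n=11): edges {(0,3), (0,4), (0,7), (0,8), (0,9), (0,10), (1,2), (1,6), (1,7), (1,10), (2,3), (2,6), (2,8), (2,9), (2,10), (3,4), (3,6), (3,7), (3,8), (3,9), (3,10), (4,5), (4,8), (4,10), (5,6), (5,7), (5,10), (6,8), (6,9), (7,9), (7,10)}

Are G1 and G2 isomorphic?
Yes, isomorphic

The graphs are isomorphic.
One valid mapping φ: V(G1) → V(G2): 0→4, 1→9, 2→8, 3→7, 4→3, 5→2, 6→0, 7→6, 8→5, 9→1, 10→10

Verify φ preserves adjacency — for each edge of G1, its image is an edge of G2:
  (0,2) → (φ(0),φ(2)) = (4,8) ∈ E(G2) ✓
  (0,4) → (φ(0),φ(4)) = (3,4) ∈ E(G2) ✓
  (0,6) → (φ(0),φ(6)) = (0,4) ∈ E(G2) ✓
  (0,8) → (φ(0),φ(8)) = (4,5) ∈ E(G2) ✓
  (0,10) → (φ(0),φ(10)) = (4,10) ∈ E(G2) ✓
  (1,3) → (φ(1),φ(3)) = (7,9) ∈ E(G2) ✓
  (1,4) → (φ(1),φ(4)) = (3,9) ∈ E(G2) ✓
  (1,5) → (φ(1),φ(5)) = (2,9) ∈ E(G2) ✓
  (1,6) → (φ(1),φ(6)) = (0,9) ∈ E(G2) ✓
  (1,7) → (φ(1),φ(7)) = (6,9) ∈ E(G2) ✓
  (2,4) → (φ(2),φ(4)) = (3,8) ∈ E(G2) ✓
  (2,5) → (φ(2),φ(5)) = (2,8) ∈ E(G2) ✓
  (2,6) → (φ(2),φ(6)) = (0,8) ∈ E(G2) ✓
  (2,7) → (φ(2),φ(7)) = (6,8) ∈ E(G2) ✓
  (3,4) → (φ(3),φ(4)) = (3,7) ∈ E(G2) ✓
  (3,6) → (φ(3),φ(6)) = (0,7) ∈ E(G2) ✓
  (3,8) → (φ(3),φ(8)) = (5,7) ∈ E(G2) ✓
  (3,9) → (φ(3),φ(9)) = (1,7) ∈ E(G2) ✓
  (3,10) → (φ(3),φ(10)) = (7,10) ∈ E(G2) ✓
  (4,5) → (φ(4),φ(5)) = (2,3) ∈ E(G2) ✓
  (4,6) → (φ(4),φ(6)) = (0,3) ∈ E(G2) ✓
  (4,7) → (φ(4),φ(7)) = (3,6) ∈ E(G2) ✓
  (4,10) → (φ(4),φ(10)) = (3,10) ∈ E(G2) ✓
  (5,7) → (φ(5),φ(7)) = (2,6) ∈ E(G2) ✓
  (5,9) → (φ(5),φ(9)) = (1,2) ∈ E(G2) ✓
  (5,10) → (φ(5),φ(10)) = (2,10) ∈ E(G2) ✓
  (6,10) → (φ(6),φ(10)) = (0,10) ∈ E(G2) ✓
  (7,8) → (φ(7),φ(8)) = (5,6) ∈ E(G2) ✓
  (7,9) → (φ(7),φ(9)) = (1,6) ∈ E(G2) ✓
  (8,10) → (φ(8),φ(10)) = (5,10) ∈ E(G2) ✓
  (9,10) → (φ(9),φ(10)) = (1,10) ∈ E(G2) ✓
All 31 edges of G1 map to edges of G2, and |E(G1)| = |E(G2)| = 31, so φ is a bijection on edges as well as vertices. Hence G1 ≅ G2.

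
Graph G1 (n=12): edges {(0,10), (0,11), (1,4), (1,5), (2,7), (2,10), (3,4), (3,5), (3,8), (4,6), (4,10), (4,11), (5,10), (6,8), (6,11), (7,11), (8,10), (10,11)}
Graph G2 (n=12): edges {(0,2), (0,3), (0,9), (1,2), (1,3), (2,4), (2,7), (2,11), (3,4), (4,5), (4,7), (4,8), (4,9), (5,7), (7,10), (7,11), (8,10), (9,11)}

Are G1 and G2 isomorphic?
Yes, isomorphic

The graphs are isomorphic.
One valid mapping φ: V(G1) → V(G2): 0→5, 1→1, 2→8, 3→0, 4→2, 5→3, 6→11, 7→10, 8→9, 9→6, 10→4, 11→7

Verify φ preserves adjacency — for each edge of G1, its image is an edge of G2:
  (0,10) → (φ(0),φ(10)) = (4,5) ∈ E(G2) ✓
  (0,11) → (φ(0),φ(11)) = (5,7) ∈ E(G2) ✓
  (1,4) → (φ(1),φ(4)) = (1,2) ∈ E(G2) ✓
  (1,5) → (φ(1),φ(5)) = (1,3) ∈ E(G2) ✓
  (2,7) → (φ(2),φ(7)) = (8,10) ∈ E(G2) ✓
  (2,10) → (φ(2),φ(10)) = (4,8) ∈ E(G2) ✓
  (3,4) → (φ(3),φ(4)) = (0,2) ∈ E(G2) ✓
  (3,5) → (φ(3),φ(5)) = (0,3) ∈ E(G2) ✓
  (3,8) → (φ(3),φ(8)) = (0,9) ∈ E(G2) ✓
  (4,6) → (φ(4),φ(6)) = (2,11) ∈ E(G2) ✓
  (4,10) → (φ(4),φ(10)) = (2,4) ∈ E(G2) ✓
  (4,11) → (φ(4),φ(11)) = (2,7) ∈ E(G2) ✓
  (5,10) → (φ(5),φ(10)) = (3,4) ∈ E(G2) ✓
  (6,8) → (φ(6),φ(8)) = (9,11) ∈ E(G2) ✓
  (6,11) → (φ(6),φ(11)) = (7,11) ∈ E(G2) ✓
  (7,11) → (φ(7),φ(11)) = (7,10) ∈ E(G2) ✓
  (8,10) → (φ(8),φ(10)) = (4,9) ∈ E(G2) ✓
  (10,11) → (φ(10),φ(11)) = (4,7) ∈ E(G2) ✓
All 18 edges of G1 map to edges of G2, and |E(G1)| = |E(G2)| = 18, so φ is a bijection on edges as well as vertices. Hence G1 ≅ G2.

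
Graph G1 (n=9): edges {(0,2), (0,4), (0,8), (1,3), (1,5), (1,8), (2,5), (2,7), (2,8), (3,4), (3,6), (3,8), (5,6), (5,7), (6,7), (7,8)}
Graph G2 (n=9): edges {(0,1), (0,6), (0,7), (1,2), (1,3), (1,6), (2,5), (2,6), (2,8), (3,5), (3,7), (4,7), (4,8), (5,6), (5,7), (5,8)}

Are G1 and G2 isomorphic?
Yes, isomorphic

The graphs are isomorphic.
One valid mapping φ: V(G1) → V(G2): 0→8, 1→3, 2→2, 3→7, 4→4, 5→1, 6→0, 7→6, 8→5

Verify φ preserves adjacency — for each edge of G1, its image is an edge of G2:
  (0,2) → (φ(0),φ(2)) = (2,8) ∈ E(G2) ✓
  (0,4) → (φ(0),φ(4)) = (4,8) ∈ E(G2) ✓
  (0,8) → (φ(0),φ(8)) = (5,8) ∈ E(G2) ✓
  (1,3) → (φ(1),φ(3)) = (3,7) ∈ E(G2) ✓
  (1,5) → (φ(1),φ(5)) = (1,3) ∈ E(G2) ✓
  (1,8) → (φ(1),φ(8)) = (3,5) ∈ E(G2) ✓
  (2,5) → (φ(2),φ(5)) = (1,2) ∈ E(G2) ✓
  (2,7) → (φ(2),φ(7)) = (2,6) ∈ E(G2) ✓
  (2,8) → (φ(2),φ(8)) = (2,5) ∈ E(G2) ✓
  (3,4) → (φ(3),φ(4)) = (4,7) ∈ E(G2) ✓
  (3,6) → (φ(3),φ(6)) = (0,7) ∈ E(G2) ✓
  (3,8) → (φ(3),φ(8)) = (5,7) ∈ E(G2) ✓
  (5,6) → (φ(5),φ(6)) = (0,1) ∈ E(G2) ✓
  (5,7) → (φ(5),φ(7)) = (1,6) ∈ E(G2) ✓
  (6,7) → (φ(6),φ(7)) = (0,6) ∈ E(G2) ✓
  (7,8) → (φ(7),φ(8)) = (5,6) ∈ E(G2) ✓
All 16 edges of G1 map to edges of G2, and |E(G1)| = |E(G2)| = 16, so φ is a bijection on edges as well as vertices. Hence G1 ≅ G2.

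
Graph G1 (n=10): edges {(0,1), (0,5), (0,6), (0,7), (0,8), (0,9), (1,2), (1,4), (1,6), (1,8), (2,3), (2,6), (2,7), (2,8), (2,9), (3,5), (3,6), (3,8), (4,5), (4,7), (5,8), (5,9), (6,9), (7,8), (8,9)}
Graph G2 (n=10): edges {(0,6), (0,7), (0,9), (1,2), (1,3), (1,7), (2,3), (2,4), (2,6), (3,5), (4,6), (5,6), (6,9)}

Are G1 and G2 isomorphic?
No, not isomorphic

The graphs are NOT isomorphic.

Connected components of G1: 1 component(s) with vertex sets [[0, 1, 2, 3, 4, 5, 6, 7, 8, 9]], sizes [10].
Connected components of G2: 2 component(s) with vertex sets [[8], [0, 1, 2, 3, 4, 5, 6, 7, 9]], sizes [1, 9].
The number of connected components (and the multiset of component sizes) is an isomorphism invariant — an isomorphism maps each component of G1 bijectively onto a component of G2. Since G1 has 1 component(s) and G2 has 2, they cannot be isomorphic.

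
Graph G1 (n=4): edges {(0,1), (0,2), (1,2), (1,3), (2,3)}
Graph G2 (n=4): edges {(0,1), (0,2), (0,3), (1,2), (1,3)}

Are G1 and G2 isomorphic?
Yes, isomorphic

The graphs are isomorphic.
One valid mapping φ: V(G1) → V(G2): 0→3, 1→0, 2→1, 3→2

Verify φ preserves adjacency — for each edge of G1, its image is an edge of G2:
  (0,1) → (φ(0),φ(1)) = (0,3) ∈ E(G2) ✓
  (0,2) → (φ(0),φ(2)) = (1,3) ∈ E(G2) ✓
  (1,2) → (φ(1),φ(2)) = (0,1) ∈ E(G2) ✓
  (1,3) → (φ(1),φ(3)) = (0,2) ∈ E(G2) ✓
  (2,3) → (φ(2),φ(3)) = (1,2) ∈ E(G2) ✓
All 5 edges of G1 map to edges of G2, and |E(G1)| = |E(G2)| = 5, so φ is a bijection on edges as well as vertices. Hence G1 ≅ G2.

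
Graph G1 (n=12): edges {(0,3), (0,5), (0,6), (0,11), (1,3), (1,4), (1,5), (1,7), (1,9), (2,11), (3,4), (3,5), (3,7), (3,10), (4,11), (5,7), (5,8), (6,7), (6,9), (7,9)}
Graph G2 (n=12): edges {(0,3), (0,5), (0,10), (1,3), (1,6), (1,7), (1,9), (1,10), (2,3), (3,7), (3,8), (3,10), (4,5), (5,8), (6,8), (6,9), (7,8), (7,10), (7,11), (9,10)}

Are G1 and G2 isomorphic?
Yes, isomorphic

The graphs are isomorphic.
One valid mapping φ: V(G1) → V(G2): 0→8, 1→10, 2→4, 3→3, 4→0, 5→7, 6→6, 7→1, 8→11, 9→9, 10→2, 11→5

Verify φ preserves adjacency — for each edge of G1, its image is an edge of G2:
  (0,3) → (φ(0),φ(3)) = (3,8) ∈ E(G2) ✓
  (0,5) → (φ(0),φ(5)) = (7,8) ∈ E(G2) ✓
  (0,6) → (φ(0),φ(6)) = (6,8) ∈ E(G2) ✓
  (0,11) → (φ(0),φ(11)) = (5,8) ∈ E(G2) ✓
  (1,3) → (φ(1),φ(3)) = (3,10) ∈ E(G2) ✓
  (1,4) → (φ(1),φ(4)) = (0,10) ∈ E(G2) ✓
  (1,5) → (φ(1),φ(5)) = (7,10) ∈ E(G2) ✓
  (1,7) → (φ(1),φ(7)) = (1,10) ∈ E(G2) ✓
  (1,9) → (φ(1),φ(9)) = (9,10) ∈ E(G2) ✓
  (2,11) → (φ(2),φ(11)) = (4,5) ∈ E(G2) ✓
  (3,4) → (φ(3),φ(4)) = (0,3) ∈ E(G2) ✓
  (3,5) → (φ(3),φ(5)) = (3,7) ∈ E(G2) ✓
  (3,7) → (φ(3),φ(7)) = (1,3) ∈ E(G2) ✓
  (3,10) → (φ(3),φ(10)) = (2,3) ∈ E(G2) ✓
  (4,11) → (φ(4),φ(11)) = (0,5) ∈ E(G2) ✓
  (5,7) → (φ(5),φ(7)) = (1,7) ∈ E(G2) ✓
  (5,8) → (φ(5),φ(8)) = (7,11) ∈ E(G2) ✓
  (6,7) → (φ(6),φ(7)) = (1,6) ∈ E(G2) ✓
  (6,9) → (φ(6),φ(9)) = (6,9) ∈ E(G2) ✓
  (7,9) → (φ(7),φ(9)) = (1,9) ∈ E(G2) ✓
All 20 edges of G1 map to edges of G2, and |E(G1)| = |E(G2)| = 20, so φ is a bijection on edges as well as vertices. Hence G1 ≅ G2.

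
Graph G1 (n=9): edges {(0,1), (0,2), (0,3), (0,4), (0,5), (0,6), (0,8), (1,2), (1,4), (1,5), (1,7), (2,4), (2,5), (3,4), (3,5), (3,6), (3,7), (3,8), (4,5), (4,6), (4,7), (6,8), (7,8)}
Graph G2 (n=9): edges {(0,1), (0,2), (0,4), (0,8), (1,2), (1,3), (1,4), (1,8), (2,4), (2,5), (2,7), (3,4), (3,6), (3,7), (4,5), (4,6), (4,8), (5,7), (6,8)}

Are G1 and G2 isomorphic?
No, not isomorphic

The graphs are NOT isomorphic.

Counting triangles (3-cliques): G1 has 22, G2 has 12.
Triangle count is an isomorphism invariant, so differing triangle counts rule out isomorphism.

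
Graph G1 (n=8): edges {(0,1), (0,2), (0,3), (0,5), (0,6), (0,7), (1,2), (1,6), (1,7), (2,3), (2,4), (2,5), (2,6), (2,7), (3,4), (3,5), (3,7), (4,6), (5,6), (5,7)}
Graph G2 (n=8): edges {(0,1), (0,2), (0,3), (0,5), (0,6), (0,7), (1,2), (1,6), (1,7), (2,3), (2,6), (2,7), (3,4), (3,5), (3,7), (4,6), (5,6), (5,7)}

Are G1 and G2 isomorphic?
No, not isomorphic

The graphs are NOT isomorphic.

Counting edges: G1 has 20 edge(s); G2 has 18 edge(s).
Edge count is an isomorphism invariant (a bijection on vertices induces a bijection on edges), so differing edge counts rule out isomorphism.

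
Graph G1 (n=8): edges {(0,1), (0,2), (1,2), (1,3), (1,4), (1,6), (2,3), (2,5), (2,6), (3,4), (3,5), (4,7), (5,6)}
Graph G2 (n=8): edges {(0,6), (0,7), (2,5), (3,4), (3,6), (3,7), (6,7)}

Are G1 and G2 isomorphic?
No, not isomorphic

The graphs are NOT isomorphic.

Connected components of G1: 1 component(s) with vertex sets [[0, 1, 2, 3, 4, 5, 6, 7]], sizes [8].
Connected components of G2: 3 component(s) with vertex sets [[1], [2, 5], [0, 3, 4, 6, 7]], sizes [1, 2, 5].
The number of connected components (and the multiset of component sizes) is an isomorphism invariant — an isomorphism maps each component of G1 bijectively onto a component of G2. Since G1 has 1 component(s) and G2 has 3, they cannot be isomorphic.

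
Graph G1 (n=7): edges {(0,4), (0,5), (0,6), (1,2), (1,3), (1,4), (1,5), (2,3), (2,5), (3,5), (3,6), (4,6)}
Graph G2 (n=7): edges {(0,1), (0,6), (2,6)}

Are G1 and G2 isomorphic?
No, not isomorphic

The graphs are NOT isomorphic.

Connected components of G1: 1 component(s) with vertex sets [[0, 1, 2, 3, 4, 5, 6]], sizes [7].
Connected components of G2: 4 component(s) with vertex sets [[3], [4], [5], [0, 1, 2, 6]], sizes [1, 1, 1, 4].
The number of connected components (and the multiset of component sizes) is an isomorphism invariant — an isomorphism maps each component of G1 bijectively onto a component of G2. Since G1 has 1 component(s) and G2 has 4, they cannot be isomorphic.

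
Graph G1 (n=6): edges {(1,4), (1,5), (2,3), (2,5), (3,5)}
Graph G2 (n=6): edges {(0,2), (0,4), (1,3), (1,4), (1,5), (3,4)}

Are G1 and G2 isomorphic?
No, not isomorphic

The graphs are NOT isomorphic.

Connected components of G1: 2 component(s) with vertex sets [[0], [1, 2, 3, 4, 5]], sizes [1, 5].
Connected components of G2: 1 component(s) with vertex sets [[0, 1, 2, 3, 4, 5]], sizes [6].
The number of connected components (and the multiset of component sizes) is an isomorphism invariant — an isomorphism maps each component of G1 bijectively onto a component of G2. Since G1 has 2 component(s) and G2 has 1, they cannot be isomorphic.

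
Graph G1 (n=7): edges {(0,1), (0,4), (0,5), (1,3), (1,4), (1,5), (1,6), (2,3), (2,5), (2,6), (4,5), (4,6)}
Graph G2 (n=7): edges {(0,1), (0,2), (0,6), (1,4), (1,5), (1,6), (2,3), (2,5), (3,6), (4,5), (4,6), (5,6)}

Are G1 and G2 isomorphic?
Yes, isomorphic

The graphs are isomorphic.
One valid mapping φ: V(G1) → V(G2): 0→4, 1→6, 2→2, 3→3, 4→1, 5→5, 6→0

Verify φ preserves adjacency — for each edge of G1, its image is an edge of G2:
  (0,1) → (φ(0),φ(1)) = (4,6) ∈ E(G2) ✓
  (0,4) → (φ(0),φ(4)) = (1,4) ∈ E(G2) ✓
  (0,5) → (φ(0),φ(5)) = (4,5) ∈ E(G2) ✓
  (1,3) → (φ(1),φ(3)) = (3,6) ∈ E(G2) ✓
  (1,4) → (φ(1),φ(4)) = (1,6) ∈ E(G2) ✓
  (1,5) → (φ(1),φ(5)) = (5,6) ∈ E(G2) ✓
  (1,6) → (φ(1),φ(6)) = (0,6) ∈ E(G2) ✓
  (2,3) → (φ(2),φ(3)) = (2,3) ∈ E(G2) ✓
  (2,5) → (φ(2),φ(5)) = (2,5) ∈ E(G2) ✓
  (2,6) → (φ(2),φ(6)) = (0,2) ∈ E(G2) ✓
  (4,5) → (φ(4),φ(5)) = (1,5) ∈ E(G2) ✓
  (4,6) → (φ(4),φ(6)) = (0,1) ∈ E(G2) ✓
All 12 edges of G1 map to edges of G2, and |E(G1)| = |E(G2)| = 12, so φ is a bijection on edges as well as vertices. Hence G1 ≅ G2.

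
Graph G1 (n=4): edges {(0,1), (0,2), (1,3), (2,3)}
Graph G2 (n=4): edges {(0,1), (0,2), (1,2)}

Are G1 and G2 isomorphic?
No, not isomorphic

The graphs are NOT isomorphic.

Counting triangles (3-cliques): G1 has 0, G2 has 1.
Triangle count is an isomorphism invariant, so differing triangle counts rule out isomorphism.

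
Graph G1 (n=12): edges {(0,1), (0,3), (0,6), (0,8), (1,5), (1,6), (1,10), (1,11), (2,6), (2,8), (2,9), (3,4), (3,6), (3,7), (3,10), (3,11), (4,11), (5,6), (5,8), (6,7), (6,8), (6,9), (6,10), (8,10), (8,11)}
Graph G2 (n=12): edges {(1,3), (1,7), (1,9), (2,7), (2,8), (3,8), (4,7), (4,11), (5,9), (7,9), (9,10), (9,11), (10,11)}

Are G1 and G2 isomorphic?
No, not isomorphic

The graphs are NOT isomorphic.

Connected components of G1: 1 component(s) with vertex sets [[0, 1, 2, 3, 4, 5, 6, 7, 8, 9, 10, 11]], sizes [12].
Connected components of G2: 3 component(s) with vertex sets [[0], [6], [1, 2, 3, 4, 5, 7, 8, 9, 10, 11]], sizes [1, 1, 10].
The number of connected components (and the multiset of component sizes) is an isomorphism invariant — an isomorphism maps each component of G1 bijectively onto a component of G2. Since G1 has 1 component(s) and G2 has 3, they cannot be isomorphic.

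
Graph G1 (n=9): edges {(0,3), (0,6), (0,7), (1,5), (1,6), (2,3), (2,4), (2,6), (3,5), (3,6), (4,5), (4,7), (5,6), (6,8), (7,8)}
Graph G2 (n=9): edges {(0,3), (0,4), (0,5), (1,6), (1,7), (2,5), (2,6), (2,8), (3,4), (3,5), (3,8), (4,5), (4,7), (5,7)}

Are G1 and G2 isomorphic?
No, not isomorphic

The graphs are NOT isomorphic.

Counting triangles (3-cliques): G1 has 4, G2 has 5.
Triangle count is an isomorphism invariant, so differing triangle counts rule out isomorphism.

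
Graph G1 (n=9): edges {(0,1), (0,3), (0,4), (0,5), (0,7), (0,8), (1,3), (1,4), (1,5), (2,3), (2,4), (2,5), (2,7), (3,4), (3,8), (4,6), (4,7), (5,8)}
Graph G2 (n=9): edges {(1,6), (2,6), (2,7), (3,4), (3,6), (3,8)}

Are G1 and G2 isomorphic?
No, not isomorphic

The graphs are NOT isomorphic.

Degrees in G1: deg(0)=6, deg(1)=4, deg(2)=4, deg(3)=5, deg(4)=6, deg(5)=4, deg(6)=1, deg(7)=3, deg(8)=3.
Sorted degree sequence of G1: [6, 6, 5, 4, 4, 4, 3, 3, 1].
Degrees in G2: deg(0)=0, deg(1)=1, deg(2)=2, deg(3)=3, deg(4)=1, deg(5)=0, deg(6)=3, deg(7)=1, deg(8)=1.
Sorted degree sequence of G2: [3, 3, 2, 1, 1, 1, 1, 0, 0].
The (sorted) degree sequence is an isomorphism invariant, so since G1 and G2 have different degree sequences they cannot be isomorphic.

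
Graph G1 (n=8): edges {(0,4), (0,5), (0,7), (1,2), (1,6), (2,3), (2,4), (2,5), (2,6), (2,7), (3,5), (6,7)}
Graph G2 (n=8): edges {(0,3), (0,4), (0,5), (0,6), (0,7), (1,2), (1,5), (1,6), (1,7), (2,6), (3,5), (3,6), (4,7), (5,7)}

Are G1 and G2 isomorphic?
No, not isomorphic

The graphs are NOT isomorphic.

Degrees in G1: deg(0)=3, deg(1)=2, deg(2)=6, deg(3)=2, deg(4)=2, deg(5)=3, deg(6)=3, deg(7)=3.
Sorted degree sequence of G1: [6, 3, 3, 3, 3, 2, 2, 2].
Degrees in G2: deg(0)=5, deg(1)=4, deg(2)=2, deg(3)=3, deg(4)=2, deg(5)=4, deg(6)=4, deg(7)=4.
Sorted degree sequence of G2: [5, 4, 4, 4, 4, 3, 2, 2].
The (sorted) degree sequence is an isomorphism invariant, so since G1 and G2 have different degree sequences they cannot be isomorphic.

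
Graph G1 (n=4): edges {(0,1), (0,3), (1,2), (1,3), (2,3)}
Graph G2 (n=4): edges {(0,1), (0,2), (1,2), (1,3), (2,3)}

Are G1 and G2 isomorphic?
Yes, isomorphic

The graphs are isomorphic.
One valid mapping φ: V(G1) → V(G2): 0→0, 1→2, 2→3, 3→1

Verify φ preserves adjacency — for each edge of G1, its image is an edge of G2:
  (0,1) → (φ(0),φ(1)) = (0,2) ∈ E(G2) ✓
  (0,3) → (φ(0),φ(3)) = (0,1) ∈ E(G2) ✓
  (1,2) → (φ(1),φ(2)) = (2,3) ∈ E(G2) ✓
  (1,3) → (φ(1),φ(3)) = (1,2) ∈ E(G2) ✓
  (2,3) → (φ(2),φ(3)) = (1,3) ∈ E(G2) ✓
All 5 edges of G1 map to edges of G2, and |E(G1)| = |E(G2)| = 5, so φ is a bijection on edges as well as vertices. Hence G1 ≅ G2.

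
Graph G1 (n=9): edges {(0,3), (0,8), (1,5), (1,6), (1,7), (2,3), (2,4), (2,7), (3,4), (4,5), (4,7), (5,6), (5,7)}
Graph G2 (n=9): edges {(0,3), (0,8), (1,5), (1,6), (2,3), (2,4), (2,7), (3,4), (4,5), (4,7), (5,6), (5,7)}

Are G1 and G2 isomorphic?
No, not isomorphic

The graphs are NOT isomorphic.

Counting edges: G1 has 13 edge(s); G2 has 12 edge(s).
Edge count is an isomorphism invariant (a bijection on vertices induces a bijection on edges), so differing edge counts rule out isomorphism.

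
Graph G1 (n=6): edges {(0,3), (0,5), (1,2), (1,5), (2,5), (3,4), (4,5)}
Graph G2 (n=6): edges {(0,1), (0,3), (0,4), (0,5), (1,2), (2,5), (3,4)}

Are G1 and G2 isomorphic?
Yes, isomorphic

The graphs are isomorphic.
One valid mapping φ: V(G1) → V(G2): 0→1, 1→4, 2→3, 3→2, 4→5, 5→0

Verify φ preserves adjacency — for each edge of G1, its image is an edge of G2:
  (0,3) → (φ(0),φ(3)) = (1,2) ∈ E(G2) ✓
  (0,5) → (φ(0),φ(5)) = (0,1) ∈ E(G2) ✓
  (1,2) → (φ(1),φ(2)) = (3,4) ∈ E(G2) ✓
  (1,5) → (φ(1),φ(5)) = (0,4) ∈ E(G2) ✓
  (2,5) → (φ(2),φ(5)) = (0,3) ∈ E(G2) ✓
  (3,4) → (φ(3),φ(4)) = (2,5) ∈ E(G2) ✓
  (4,5) → (φ(4),φ(5)) = (0,5) ∈ E(G2) ✓
All 7 edges of G1 map to edges of G2, and |E(G1)| = |E(G2)| = 7, so φ is a bijection on edges as well as vertices. Hence G1 ≅ G2.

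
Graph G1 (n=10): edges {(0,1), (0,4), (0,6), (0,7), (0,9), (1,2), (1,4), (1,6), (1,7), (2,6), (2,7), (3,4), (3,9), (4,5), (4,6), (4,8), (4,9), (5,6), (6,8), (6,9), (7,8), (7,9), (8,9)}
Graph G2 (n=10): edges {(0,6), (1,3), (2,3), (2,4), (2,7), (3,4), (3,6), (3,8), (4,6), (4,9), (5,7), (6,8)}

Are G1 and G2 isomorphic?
No, not isomorphic

The graphs are NOT isomorphic.

Degrees in G1: deg(0)=5, deg(1)=5, deg(2)=3, deg(3)=2, deg(4)=7, deg(5)=2, deg(6)=7, deg(7)=5, deg(8)=4, deg(9)=6.
Sorted degree sequence of G1: [7, 7, 6, 5, 5, 5, 4, 3, 2, 2].
Degrees in G2: deg(0)=1, deg(1)=1, deg(2)=3, deg(3)=5, deg(4)=4, deg(5)=1, deg(6)=4, deg(7)=2, deg(8)=2, deg(9)=1.
Sorted degree sequence of G2: [5, 4, 4, 3, 2, 2, 1, 1, 1, 1].
The (sorted) degree sequence is an isomorphism invariant, so since G1 and G2 have different degree sequences they cannot be isomorphic.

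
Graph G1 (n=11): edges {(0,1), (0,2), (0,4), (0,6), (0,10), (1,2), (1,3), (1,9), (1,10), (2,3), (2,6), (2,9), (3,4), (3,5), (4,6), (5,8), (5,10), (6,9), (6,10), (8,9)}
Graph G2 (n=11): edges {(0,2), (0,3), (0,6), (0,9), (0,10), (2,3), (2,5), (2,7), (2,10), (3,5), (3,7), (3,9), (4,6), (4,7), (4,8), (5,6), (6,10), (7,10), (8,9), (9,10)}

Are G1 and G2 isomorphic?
Yes, isomorphic

The graphs are isomorphic.
One valid mapping φ: V(G1) → V(G2): 0→2, 1→10, 2→0, 3→6, 4→5, 5→4, 6→3, 7→1, 8→8, 9→9, 10→7

Verify φ preserves adjacency — for each edge of G1, its image is an edge of G2:
  (0,1) → (φ(0),φ(1)) = (2,10) ∈ E(G2) ✓
  (0,2) → (φ(0),φ(2)) = (0,2) ∈ E(G2) ✓
  (0,4) → (φ(0),φ(4)) = (2,5) ∈ E(G2) ✓
  (0,6) → (φ(0),φ(6)) = (2,3) ∈ E(G2) ✓
  (0,10) → (φ(0),φ(10)) = (2,7) ∈ E(G2) ✓
  (1,2) → (φ(1),φ(2)) = (0,10) ∈ E(G2) ✓
  (1,3) → (φ(1),φ(3)) = (6,10) ∈ E(G2) ✓
  (1,9) → (φ(1),φ(9)) = (9,10) ∈ E(G2) ✓
  (1,10) → (φ(1),φ(10)) = (7,10) ∈ E(G2) ✓
  (2,3) → (φ(2),φ(3)) = (0,6) ∈ E(G2) ✓
  (2,6) → (φ(2),φ(6)) = (0,3) ∈ E(G2) ✓
  (2,9) → (φ(2),φ(9)) = (0,9) ∈ E(G2) ✓
  (3,4) → (φ(3),φ(4)) = (5,6) ∈ E(G2) ✓
  (3,5) → (φ(3),φ(5)) = (4,6) ∈ E(G2) ✓
  (4,6) → (φ(4),φ(6)) = (3,5) ∈ E(G2) ✓
  (5,8) → (φ(5),φ(8)) = (4,8) ∈ E(G2) ✓
  (5,10) → (φ(5),φ(10)) = (4,7) ∈ E(G2) ✓
  (6,9) → (φ(6),φ(9)) = (3,9) ∈ E(G2) ✓
  (6,10) → (φ(6),φ(10)) = (3,7) ∈ E(G2) ✓
  (8,9) → (φ(8),φ(9)) = (8,9) ∈ E(G2) ✓
All 20 edges of G1 map to edges of G2, and |E(G1)| = |E(G2)| = 20, so φ is a bijection on edges as well as vertices. Hence G1 ≅ G2.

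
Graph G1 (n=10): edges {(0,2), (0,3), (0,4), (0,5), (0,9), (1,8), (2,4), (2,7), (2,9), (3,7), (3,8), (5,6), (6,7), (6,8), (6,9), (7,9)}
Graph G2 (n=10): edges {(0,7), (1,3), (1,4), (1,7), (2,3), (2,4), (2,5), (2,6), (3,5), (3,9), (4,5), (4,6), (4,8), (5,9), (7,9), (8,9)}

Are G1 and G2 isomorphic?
Yes, isomorphic

The graphs are isomorphic.
One valid mapping φ: V(G1) → V(G2): 0→4, 1→0, 2→2, 3→1, 4→6, 5→8, 6→9, 7→3, 8→7, 9→5

Verify φ preserves adjacency — for each edge of G1, its image is an edge of G2:
  (0,2) → (φ(0),φ(2)) = (2,4) ∈ E(G2) ✓
  (0,3) → (φ(0),φ(3)) = (1,4) ∈ E(G2) ✓
  (0,4) → (φ(0),φ(4)) = (4,6) ∈ E(G2) ✓
  (0,5) → (φ(0),φ(5)) = (4,8) ∈ E(G2) ✓
  (0,9) → (φ(0),φ(9)) = (4,5) ∈ E(G2) ✓
  (1,8) → (φ(1),φ(8)) = (0,7) ∈ E(G2) ✓
  (2,4) → (φ(2),φ(4)) = (2,6) ∈ E(G2) ✓
  (2,7) → (φ(2),φ(7)) = (2,3) ∈ E(G2) ✓
  (2,9) → (φ(2),φ(9)) = (2,5) ∈ E(G2) ✓
  (3,7) → (φ(3),φ(7)) = (1,3) ∈ E(G2) ✓
  (3,8) → (φ(3),φ(8)) = (1,7) ∈ E(G2) ✓
  (5,6) → (φ(5),φ(6)) = (8,9) ∈ E(G2) ✓
  (6,7) → (φ(6),φ(7)) = (3,9) ∈ E(G2) ✓
  (6,8) → (φ(6),φ(8)) = (7,9) ∈ E(G2) ✓
  (6,9) → (φ(6),φ(9)) = (5,9) ∈ E(G2) ✓
  (7,9) → (φ(7),φ(9)) = (3,5) ∈ E(G2) ✓
All 16 edges of G1 map to edges of G2, and |E(G1)| = |E(G2)| = 16, so φ is a bijection on edges as well as vertices. Hence G1 ≅ G2.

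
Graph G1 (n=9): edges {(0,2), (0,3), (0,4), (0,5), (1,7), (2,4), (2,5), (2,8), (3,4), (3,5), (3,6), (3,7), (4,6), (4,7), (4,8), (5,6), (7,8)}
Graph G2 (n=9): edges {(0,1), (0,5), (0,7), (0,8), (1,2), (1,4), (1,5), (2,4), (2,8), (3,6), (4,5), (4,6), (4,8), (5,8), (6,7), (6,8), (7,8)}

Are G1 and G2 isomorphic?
Yes, isomorphic

The graphs are isomorphic.
One valid mapping φ: V(G1) → V(G2): 0→5, 1→3, 2→0, 3→4, 4→8, 5→1, 6→2, 7→6, 8→7

Verify φ preserves adjacency — for each edge of G1, its image is an edge of G2:
  (0,2) → (φ(0),φ(2)) = (0,5) ∈ E(G2) ✓
  (0,3) → (φ(0),φ(3)) = (4,5) ∈ E(G2) ✓
  (0,4) → (φ(0),φ(4)) = (5,8) ∈ E(G2) ✓
  (0,5) → (φ(0),φ(5)) = (1,5) ∈ E(G2) ✓
  (1,7) → (φ(1),φ(7)) = (3,6) ∈ E(G2) ✓
  (2,4) → (φ(2),φ(4)) = (0,8) ∈ E(G2) ✓
  (2,5) → (φ(2),φ(5)) = (0,1) ∈ E(G2) ✓
  (2,8) → (φ(2),φ(8)) = (0,7) ∈ E(G2) ✓
  (3,4) → (φ(3),φ(4)) = (4,8) ∈ E(G2) ✓
  (3,5) → (φ(3),φ(5)) = (1,4) ∈ E(G2) ✓
  (3,6) → (φ(3),φ(6)) = (2,4) ∈ E(G2) ✓
  (3,7) → (φ(3),φ(7)) = (4,6) ∈ E(G2) ✓
  (4,6) → (φ(4),φ(6)) = (2,8) ∈ E(G2) ✓
  (4,7) → (φ(4),φ(7)) = (6,8) ∈ E(G2) ✓
  (4,8) → (φ(4),φ(8)) = (7,8) ∈ E(G2) ✓
  (5,6) → (φ(5),φ(6)) = (1,2) ∈ E(G2) ✓
  (7,8) → (φ(7),φ(8)) = (6,7) ∈ E(G2) ✓
All 17 edges of G1 map to edges of G2, and |E(G1)| = |E(G2)| = 17, so φ is a bijection on edges as well as vertices. Hence G1 ≅ G2.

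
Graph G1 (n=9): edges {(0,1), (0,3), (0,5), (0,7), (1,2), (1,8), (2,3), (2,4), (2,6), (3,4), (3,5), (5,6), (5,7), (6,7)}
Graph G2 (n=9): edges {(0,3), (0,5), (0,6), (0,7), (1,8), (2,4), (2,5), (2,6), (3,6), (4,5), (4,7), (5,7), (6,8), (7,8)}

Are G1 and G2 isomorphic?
Yes, isomorphic

The graphs are isomorphic.
One valid mapping φ: V(G1) → V(G2): 0→7, 1→8, 2→6, 3→0, 4→3, 5→5, 6→2, 7→4, 8→1

Verify φ preserves adjacency — for each edge of G1, its image is an edge of G2:
  (0,1) → (φ(0),φ(1)) = (7,8) ∈ E(G2) ✓
  (0,3) → (φ(0),φ(3)) = (0,7) ∈ E(G2) ✓
  (0,5) → (φ(0),φ(5)) = (5,7) ∈ E(G2) ✓
  (0,7) → (φ(0),φ(7)) = (4,7) ∈ E(G2) ✓
  (1,2) → (φ(1),φ(2)) = (6,8) ∈ E(G2) ✓
  (1,8) → (φ(1),φ(8)) = (1,8) ∈ E(G2) ✓
  (2,3) → (φ(2),φ(3)) = (0,6) ∈ E(G2) ✓
  (2,4) → (φ(2),φ(4)) = (3,6) ∈ E(G2) ✓
  (2,6) → (φ(2),φ(6)) = (2,6) ∈ E(G2) ✓
  (3,4) → (φ(3),φ(4)) = (0,3) ∈ E(G2) ✓
  (3,5) → (φ(3),φ(5)) = (0,5) ∈ E(G2) ✓
  (5,6) → (φ(5),φ(6)) = (2,5) ∈ E(G2) ✓
  (5,7) → (φ(5),φ(7)) = (4,5) ∈ E(G2) ✓
  (6,7) → (φ(6),φ(7)) = (2,4) ∈ E(G2) ✓
All 14 edges of G1 map to edges of G2, and |E(G1)| = |E(G2)| = 14, so φ is a bijection on edges as well as vertices. Hence G1 ≅ G2.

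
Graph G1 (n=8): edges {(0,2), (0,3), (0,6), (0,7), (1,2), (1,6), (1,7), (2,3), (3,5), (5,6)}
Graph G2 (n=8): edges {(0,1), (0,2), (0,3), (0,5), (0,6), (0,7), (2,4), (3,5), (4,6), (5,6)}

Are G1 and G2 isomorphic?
No, not isomorphic

The graphs are NOT isomorphic.

Counting triangles (3-cliques): G1 has 1, G2 has 2.
Triangle count is an isomorphism invariant, so differing triangle counts rule out isomorphism.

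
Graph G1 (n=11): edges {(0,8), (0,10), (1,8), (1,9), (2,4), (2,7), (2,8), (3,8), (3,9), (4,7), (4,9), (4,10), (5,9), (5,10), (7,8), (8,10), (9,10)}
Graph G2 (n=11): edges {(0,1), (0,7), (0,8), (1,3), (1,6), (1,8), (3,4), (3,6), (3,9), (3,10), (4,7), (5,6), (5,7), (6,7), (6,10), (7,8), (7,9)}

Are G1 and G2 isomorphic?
Yes, isomorphic

The graphs are isomorphic.
One valid mapping φ: V(G1) → V(G2): 0→5, 1→9, 2→0, 3→4, 4→1, 5→10, 6→2, 7→8, 8→7, 9→3, 10→6

Verify φ preserves adjacency — for each edge of G1, its image is an edge of G2:
  (0,8) → (φ(0),φ(8)) = (5,7) ∈ E(G2) ✓
  (0,10) → (φ(0),φ(10)) = (5,6) ∈ E(G2) ✓
  (1,8) → (φ(1),φ(8)) = (7,9) ∈ E(G2) ✓
  (1,9) → (φ(1),φ(9)) = (3,9) ∈ E(G2) ✓
  (2,4) → (φ(2),φ(4)) = (0,1) ∈ E(G2) ✓
  (2,7) → (φ(2),φ(7)) = (0,8) ∈ E(G2) ✓
  (2,8) → (φ(2),φ(8)) = (0,7) ∈ E(G2) ✓
  (3,8) → (φ(3),φ(8)) = (4,7) ∈ E(G2) ✓
  (3,9) → (φ(3),φ(9)) = (3,4) ∈ E(G2) ✓
  (4,7) → (φ(4),φ(7)) = (1,8) ∈ E(G2) ✓
  (4,9) → (φ(4),φ(9)) = (1,3) ∈ E(G2) ✓
  (4,10) → (φ(4),φ(10)) = (1,6) ∈ E(G2) ✓
  (5,9) → (φ(5),φ(9)) = (3,10) ∈ E(G2) ✓
  (5,10) → (φ(5),φ(10)) = (6,10) ∈ E(G2) ✓
  (7,8) → (φ(7),φ(8)) = (7,8) ∈ E(G2) ✓
  (8,10) → (φ(8),φ(10)) = (6,7) ∈ E(G2) ✓
  (9,10) → (φ(9),φ(10)) = (3,6) ∈ E(G2) ✓
All 17 edges of G1 map to edges of G2, and |E(G1)| = |E(G2)| = 17, so φ is a bijection on edges as well as vertices. Hence G1 ≅ G2.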